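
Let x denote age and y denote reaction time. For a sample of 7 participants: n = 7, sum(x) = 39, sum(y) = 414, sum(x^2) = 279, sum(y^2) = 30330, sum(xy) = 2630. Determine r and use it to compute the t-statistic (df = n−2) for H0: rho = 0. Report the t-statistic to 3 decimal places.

1.429

Numerator: nΣxy − (Σx)(Σy) = 7·2630 − (39)(414) = 2264
Denominator: √[(nΣx²−(Σx)²)(nΣy²−(Σy)²)]
  nΣx²−(Σx)² = 7·279 − 1521 = 432;  nΣy²−(Σy)² = 7·30330 − 171396 = 40914
  √(432·40914) = √17674848 = 4204.1465
r = 2264 / 4204.1465 = 0.5385
t = r·√(n−2)/√(1−r²) = 0.5385·√5 / √(1−0.289982) = 1.204123 / 0.842626 = 1.429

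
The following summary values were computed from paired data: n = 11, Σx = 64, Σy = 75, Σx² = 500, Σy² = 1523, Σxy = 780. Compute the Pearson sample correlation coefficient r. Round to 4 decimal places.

0.9563

S_xy = nΣxy − ΣxΣy = 11·780 − 64·75 = 8580 − 4800 = 3780
S_xx = nΣx² − (Σx)² = 11·500 − 64² = 5500 − 4096 = 1404
S_yy = nΣy² − (Σy)² = 11·1523 − 75² = 16753 − 5625 = 11128
r = S_xy / √(S_xx·S_yy) = 3780 / √(1404·11128) = 3780 / √15623712 = 3780 / 3952.6842 = 0.9563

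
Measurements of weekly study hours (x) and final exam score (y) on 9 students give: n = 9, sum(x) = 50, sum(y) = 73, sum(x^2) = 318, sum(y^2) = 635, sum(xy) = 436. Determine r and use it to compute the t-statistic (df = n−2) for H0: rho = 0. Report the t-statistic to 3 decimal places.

2.851

Numerator: nΣxy − (Σx)(Σy) = 9·436 − (50)(73) = 274
Denominator: √[(nΣx²−(Σx)²)(nΣy²−(Σy)²)]
  nΣx²−(Σx)² = 9·318 − 2500 = 362;  nΣy²−(Σy)² = 9·635 − 5329 = 386
  √(362·386) = √139732 = 373.8074
r = 274 / 373.8074 = 0.7330
t = r·√(n−2)/√(1−r²) = 0.7330·√7 / √(1−0.537289) = 1.939336 / 0.680229 = 2.851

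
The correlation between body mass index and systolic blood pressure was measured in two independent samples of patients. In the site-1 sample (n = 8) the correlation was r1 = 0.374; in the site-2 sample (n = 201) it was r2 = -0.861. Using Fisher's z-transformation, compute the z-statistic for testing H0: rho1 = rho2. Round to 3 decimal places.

Fisher z-transforms: z1 = atanh(0.374) = 0.393066, z2 = atanh(-0.861) = -1.297198; difference d = 1.690264
Var(d) = 1/5 + 1/198 = 0.2000000 + 0.0050505 = 0.2050505
z = d/√Var(d) = 1.690264 / √0.2050505 = 1.690264 / 0.452825 = 3.733

3.733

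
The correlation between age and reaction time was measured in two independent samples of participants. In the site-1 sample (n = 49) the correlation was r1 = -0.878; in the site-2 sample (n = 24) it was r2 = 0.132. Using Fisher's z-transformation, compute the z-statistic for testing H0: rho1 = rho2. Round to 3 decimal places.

-5.695

Fisher z-transforms: z1 = atanh(-0.878) = -1.366971, z2 = atanh(0.132) = 0.132775; difference d = -1.499746
Var(d) = 1/46 + 1/21 = 0.0217391 + 0.0476190 = 0.0693581
z = d/√Var(d) = -1.499746 / √0.0693581 = -1.499746 / 0.263359 = -5.695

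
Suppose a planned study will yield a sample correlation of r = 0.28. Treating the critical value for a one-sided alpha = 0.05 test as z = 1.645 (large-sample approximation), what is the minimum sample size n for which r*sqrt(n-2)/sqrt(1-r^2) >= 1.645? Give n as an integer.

34

Need r·√(n−2)/√(1−r²) ≥ 1.645
√(n−2) ≥ 1.645·√(1−0.0784) / 0.28 = 1.645·0.960000 / 0.28 = 5.6400
n−2 ≥ 31.8096  ⇒  n ≥ 33.8096
Smallest integer n = 34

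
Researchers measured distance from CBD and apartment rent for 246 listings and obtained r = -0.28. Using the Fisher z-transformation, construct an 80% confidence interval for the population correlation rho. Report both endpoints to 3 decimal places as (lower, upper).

(-0.354, -0.203)

z_r = atanh(-0.28) = -0.287682;  SE = 1/√(n−3) = 1/√243 = 0.064150
z-limits: -0.287682 ± 1.282·0.064150 = -0.287682 ± 0.082240 = [-0.369922, -0.205442]
ρ-limits: (tanh -0.369922, tanh -0.205442) = (-0.354, -0.203)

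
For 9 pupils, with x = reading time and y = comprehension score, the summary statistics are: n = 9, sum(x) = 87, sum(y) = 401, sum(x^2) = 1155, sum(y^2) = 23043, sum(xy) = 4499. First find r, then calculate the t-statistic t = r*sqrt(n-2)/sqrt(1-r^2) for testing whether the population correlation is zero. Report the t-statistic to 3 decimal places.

S_xy = nΣxy − ΣxΣy = 9·4499 − 87·401 = 40491 − 34887 = 5604
S_xx = nΣx² − (Σx)² = 9·1155 − 87² = 10395 − 7569 = 2826
S_yy = nΣy² − (Σy)² = 9·23043 − 401² = 207387 − 160801 = 46586
r = S_xy / √(S_xx·S_yy) = 5604 / √(2826·46586) = 5604 / √131652036 = 5604 / 11473.9721 = 0.4884
t = r·√(n−2)/√(1−r²) = 0.4884·√7 / √(1−0.238535) = 1.292185 / 0.872620 = 1.481

1.481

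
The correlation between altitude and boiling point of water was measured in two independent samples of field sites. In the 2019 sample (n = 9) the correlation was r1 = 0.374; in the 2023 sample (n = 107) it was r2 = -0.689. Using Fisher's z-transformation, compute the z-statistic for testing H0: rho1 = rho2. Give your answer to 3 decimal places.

2.951

Fisher z-transforms: z1 = atanh(0.374) = 0.393066, z2 = atanh(-0.689) = -0.846050; difference d = 1.239116
Var(d) = 1/6 + 1/104 = 0.1666667 + 0.0096154 = 0.1762821
z = d/√Var(d) = 1.239116 / √0.1762821 = 1.239116 / 0.419860 = 2.951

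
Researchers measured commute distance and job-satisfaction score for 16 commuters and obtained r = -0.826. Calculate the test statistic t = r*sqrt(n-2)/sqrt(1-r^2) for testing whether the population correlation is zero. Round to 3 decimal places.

1 − r² = 1 − 0.682276 = 0.317724;  √(1−r²) = 0.563670
√(n−2) = √14 = 3.741657
t = r·√(n−2)/√(1−r²) = -0.826 · 3.741657 / 0.563670 = -5.483

-5.483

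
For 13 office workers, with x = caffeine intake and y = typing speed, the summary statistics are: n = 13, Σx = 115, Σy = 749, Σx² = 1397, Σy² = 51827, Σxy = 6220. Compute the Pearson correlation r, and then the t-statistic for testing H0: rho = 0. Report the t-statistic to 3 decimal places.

Numerator: nΣxy − (Σx)(Σy) = 13·6220 − (115)(749) = -5275
Denominator: √[(nΣx²−(Σx)²)(nΣy²−(Σy)²)]
  nΣx²−(Σx)² = 13·1397 − 13225 = 4936;  nΣy²−(Σy)² = 13·51827 − 561001 = 112750
  √(4936·112750) = √556534000 = 23590.9728
r = -5275 / 23590.9728 = -0.2236
t = r·√(n−2)/√(1−r²) = -0.2236·√11 / √(1−0.049997) = -0.741597 / 0.974681 = -0.761

-0.761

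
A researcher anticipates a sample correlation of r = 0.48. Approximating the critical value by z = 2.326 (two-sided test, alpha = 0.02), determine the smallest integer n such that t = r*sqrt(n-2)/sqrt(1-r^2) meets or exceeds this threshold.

21

r√(n−2)/√(1−r²) ≥ 2.326  ⇔  n−2 ≥ (2.326)²·(1−r²)/r²
(1−r²)/r² = (1−0.2304)/0.2304 = 3.3403
n ≥ 2 + 5.410276·3.3403 = 2 + 18.0719 = 20.0719
⌈20.0719⌉ = 21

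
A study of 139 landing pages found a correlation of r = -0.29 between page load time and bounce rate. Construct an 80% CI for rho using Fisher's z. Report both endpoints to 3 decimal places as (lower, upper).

(-0.387, -0.186)

Fisher z: z_r = atanh(r) = ½·ln((1+(-0.29))/(1−(-0.29))) = -0.298566
SE(z) = 1/√(n−3) = 1/√136 = 0.085749
80% ⇒ z* = 1.282; margin = 1.282·0.085749 = 0.109930
CI on z-scale: (-0.408496, -0.188636)
Back-transform: tanh(-0.408496) = -0.387195, tanh(-0.188636) = -0.186430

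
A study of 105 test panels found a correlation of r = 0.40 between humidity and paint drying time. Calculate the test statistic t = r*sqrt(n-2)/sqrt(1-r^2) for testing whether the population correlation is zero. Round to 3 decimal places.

4.429

t = r·√(n−2) / √(1−r²) with r = 0.40, n = 105
  = 0.40·√103 / √(1 − 0.1600)
  = 0.40·10.148892 / 0.916515
  = 4.059557 / 0.916515 = 4.429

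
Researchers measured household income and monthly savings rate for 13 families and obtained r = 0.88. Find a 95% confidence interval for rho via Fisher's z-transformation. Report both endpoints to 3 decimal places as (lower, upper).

(0.639, 0.964)

Fisher z: z_r = atanh(r) = ½·ln((1+0.88)/(1−0.88)) = 1.375768
SE(z) = 1/√(n−3) = 1/√10 = 0.316228
95% ⇒ z* = 1.960; margin = 1.960·0.316228 = 0.619807
CI on z-scale: (0.755961, 1.995575)
Back-transform: tanh(0.755961) = 0.638692, tanh(1.995575) = 0.963714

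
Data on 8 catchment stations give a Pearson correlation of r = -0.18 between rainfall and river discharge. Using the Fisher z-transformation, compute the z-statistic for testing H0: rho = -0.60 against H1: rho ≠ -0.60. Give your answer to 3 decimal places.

1.143

Fisher z: atanh(-0.18) = -0.181983, atanh(-0.60) = -0.693147
z = (z_r − z_0)·√(n−3) = (-0.181983 − (-0.693147))·√5 = 0.511164 · 2.236068 = 1.143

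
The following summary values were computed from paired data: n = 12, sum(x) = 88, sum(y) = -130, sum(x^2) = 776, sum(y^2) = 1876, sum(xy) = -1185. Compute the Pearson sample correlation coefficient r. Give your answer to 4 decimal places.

Numerator: nΣxy − (Σx)(Σy) = 12·(-1185) − (88)(-130) = -2780
Denominator: √[(nΣx²−(Σx)²)(nΣy²−(Σy)²)]
  nΣx²−(Σx)² = 12·776 − 7744 = 1568;  nΣy²−(Σy)² = 12·1876 − 16900 = 5612
  √(1568·5612) = √8799616 = 2966.4147
r = -2780 / 2966.4147 = -0.9372

-0.9372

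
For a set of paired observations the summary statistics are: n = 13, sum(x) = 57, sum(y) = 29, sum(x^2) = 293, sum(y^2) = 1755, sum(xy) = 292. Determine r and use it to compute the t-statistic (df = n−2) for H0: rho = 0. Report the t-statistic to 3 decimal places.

2.559

Numerator: nΣxy − (Σx)(Σy) = 13·292 − (57)(29) = 2143
Denominator: √[(nΣx²−(Σx)²)(nΣy²−(Σy)²)]
  nΣx²−(Σx)² = 13·293 − 3249 = 560;  nΣy²−(Σy)² = 13·1755 − 841 = 21974
  √(560·21974) = √12305440 = 3507.9111
r = 2143 / 3507.9111 = 0.6109
t = r·√(n−2)/√(1−r²) = 0.6109·√11 / √(1−0.373199) = 2.026126 / 0.791708 = 2.559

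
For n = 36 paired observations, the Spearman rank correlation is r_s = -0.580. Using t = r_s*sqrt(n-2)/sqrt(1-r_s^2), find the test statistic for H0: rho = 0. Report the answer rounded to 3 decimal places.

-4.152

1 − r_s² = 1 − 0.336400 = 0.663600;  √(1−r_s²) = 0.814616
√(n−2) = √34 = 5.830952
t = r_s·√(n−2)/√(1−r_s²) = -0.580 · 5.830952 / 0.814616 = -4.152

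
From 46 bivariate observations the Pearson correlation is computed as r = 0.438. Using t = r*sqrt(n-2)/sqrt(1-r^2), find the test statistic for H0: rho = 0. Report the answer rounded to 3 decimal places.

3.232

1 − r² = 1 − 0.191844 = 0.808156;  √(1−r²) = 0.898975
√(n−2) = √44 = 6.633250
t = r·√(n−2)/√(1−r²) = 0.438 · 6.633250 / 0.898975 = 3.232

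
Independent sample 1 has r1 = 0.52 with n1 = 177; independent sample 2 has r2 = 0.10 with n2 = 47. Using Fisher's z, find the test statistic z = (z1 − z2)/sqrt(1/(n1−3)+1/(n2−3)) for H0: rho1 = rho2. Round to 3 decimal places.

z1 = atanh(0.52) = 0.576340,  z2 = atanh(0.10) = 0.100335
SE = √(1/(n1−3) + 1/(n2−3)) = √(1/174 + 1/44) = √(0.0057471 + 0.0227273) = √0.0284744 = 0.168744
z = (z1 − z2)/SE = (0.576340 − 0.100335) / 0.168744 = 0.476005 / 0.168744 = 2.821

2.821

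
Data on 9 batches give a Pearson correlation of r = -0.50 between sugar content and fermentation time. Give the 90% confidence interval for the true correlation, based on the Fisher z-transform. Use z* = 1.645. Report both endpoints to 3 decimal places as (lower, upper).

Fisher z: z_r = atanh(r) = ½·ln((1+(-0.50))/(1−(-0.50))) = -0.549306
SE(z) = 1/√(n−3) = 1/√6 = 0.408248
90% ⇒ z* = 1.645; margin = 1.645·0.408248 = 0.671568
CI on z-scale: (-1.220874, 0.122262)
Back-transform: tanh(-1.220874) = -0.839912, tanh(0.122262) = 0.121656

(-0.840, 0.122)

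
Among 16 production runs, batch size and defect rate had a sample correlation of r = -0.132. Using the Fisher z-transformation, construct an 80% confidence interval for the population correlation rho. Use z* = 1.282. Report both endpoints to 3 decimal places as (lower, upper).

z_r = atanh(-0.132) = -0.132775;  SE = 1/√(n−3) = 1/√13 = 0.277350
z-limits: -0.132775 ± 1.282·0.277350 = -0.132775 ± 0.355563 = [-0.488338, 0.222788]
ρ-limits: (tanh -0.488338, tanh 0.222788) = (-0.453, 0.219)

(-0.453, 0.219)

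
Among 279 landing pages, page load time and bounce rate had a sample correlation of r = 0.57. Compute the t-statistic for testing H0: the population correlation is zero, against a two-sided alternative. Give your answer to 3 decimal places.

t = r·√(n−2) / √(1−r²) with r = 0.57, n = 279
  = 0.57·√277 / √(1 − 0.3249)
  = 0.57·16.643317 / 0.821645
  = 9.486691 / 0.821645 = 11.546

11.546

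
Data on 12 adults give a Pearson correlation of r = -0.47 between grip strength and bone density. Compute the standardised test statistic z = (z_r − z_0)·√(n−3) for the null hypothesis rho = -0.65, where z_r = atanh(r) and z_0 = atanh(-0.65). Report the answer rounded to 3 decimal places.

z_r = atanh(-0.47) = -0.510070,  z_0 = atanh(-0.65) = -0.775299
SE = 1/√(n−3) = 1/√9 = 0.333333
z = (z_r − z_0)/SE = (-0.510070 − (-0.775299)) / 0.333333 = 0.265229 / 0.333333 = 0.796

0.796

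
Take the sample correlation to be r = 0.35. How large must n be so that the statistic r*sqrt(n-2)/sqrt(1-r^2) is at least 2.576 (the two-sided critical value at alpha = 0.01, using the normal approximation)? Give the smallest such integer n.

Need r·√(n−2)/√(1−r²) ≥ 2.576
√(n−2) ≥ 2.576·√(1−0.1225) / 0.35 = 2.576·0.936750 / 0.35 = 6.8945
n−2 ≥ 47.5341  ⇒  n ≥ 49.5341
Smallest integer n = 50

50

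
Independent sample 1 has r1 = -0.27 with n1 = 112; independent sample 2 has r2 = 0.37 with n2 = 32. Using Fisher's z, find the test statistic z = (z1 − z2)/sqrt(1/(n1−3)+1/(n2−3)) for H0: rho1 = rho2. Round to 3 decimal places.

Fisher z-transforms: z1 = atanh(-0.27) = -0.276864, z2 = atanh(0.37) = 0.388423; difference d = -0.665287
Var(d) = 1/109 + 1/29 = 0.0091743 + 0.0344828 = 0.0436571
z = d/√Var(d) = -0.665287 / √0.0436571 = -0.665287 / 0.208943 = -3.184

-3.184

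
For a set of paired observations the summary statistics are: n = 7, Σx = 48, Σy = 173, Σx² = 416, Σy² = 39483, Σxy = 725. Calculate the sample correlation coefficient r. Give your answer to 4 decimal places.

Numerator: nΣxy − (Σx)(Σy) = 7·725 − (48)(173) = -3229
Denominator: √[(nΣx²−(Σx)²)(nΣy²−(Σy)²)]
  nΣx²−(Σx)² = 7·416 − 2304 = 608;  nΣy²−(Σy)² = 7·39483 − 29929 = 246452
  √(608·246452) = √149842816 = 12241.0300
r = -3229 / 12241.0300 = -0.2638

-0.2638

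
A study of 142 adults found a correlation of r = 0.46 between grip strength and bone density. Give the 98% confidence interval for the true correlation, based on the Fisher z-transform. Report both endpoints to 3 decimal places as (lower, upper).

(0.291, 0.601)

z_r = atanh(0.46) = 0.497311;  SE = 1/√(n−3) = 1/√139 = 0.084819
z-limits: 0.497311 ± 2.326·0.084819 = 0.497311 ± 0.197289 = [0.300022, 0.694600]
ρ-limits: (tanh 0.300022, tanh 0.694600) = (0.291, 0.601)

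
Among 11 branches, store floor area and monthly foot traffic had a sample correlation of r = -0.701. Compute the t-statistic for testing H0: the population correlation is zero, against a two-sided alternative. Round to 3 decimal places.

-2.949

1 − r² = 1 − 0.491401 = 0.508599;  √(1−r²) = 0.713161
√(n−2) = √9 = 3.000000
t = r·√(n−2)/√(1−r²) = -0.701 · 3.000000 / 0.713161 = -2.949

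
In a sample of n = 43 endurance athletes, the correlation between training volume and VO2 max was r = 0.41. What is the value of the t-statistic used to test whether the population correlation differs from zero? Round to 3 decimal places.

1 − r² = 1 − 0.1681 = 0.8319;  √(1−r²) = 0.912086
√(n−2) = √41 = 6.403124
t = r·√(n−2)/√(1−r²) = 0.41 · 6.403124 / 0.912086 = 2.878

2.878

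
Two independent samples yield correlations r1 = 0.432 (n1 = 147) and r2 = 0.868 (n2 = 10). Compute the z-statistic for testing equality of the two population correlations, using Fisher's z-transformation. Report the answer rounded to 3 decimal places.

Fisher z-transforms: z1 = atanh(0.432) = 0.462353, z2 = atanh(0.868) = 1.324911; difference d = -0.862558
Var(d) = 1/144 + 1/7 = 0.0069444 + 0.1428571 = 0.1498015
z = d/√Var(d) = -0.862558 / √0.1498015 = -0.862558 / 0.387042 = -2.229

-2.229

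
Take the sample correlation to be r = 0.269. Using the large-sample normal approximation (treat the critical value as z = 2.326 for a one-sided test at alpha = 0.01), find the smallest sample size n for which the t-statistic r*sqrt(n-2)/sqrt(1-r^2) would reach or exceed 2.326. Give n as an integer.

72

Need r·√(n−2)/√(1−r²) ≥ 2.326
√(n−2) ≥ 2.326·√(1−0.072361) / 0.269 = 2.326·0.963140 / 0.269 = 8.3281
n−2 ≥ 69.3572  ⇒  n ≥ 71.3572
Smallest integer n = 72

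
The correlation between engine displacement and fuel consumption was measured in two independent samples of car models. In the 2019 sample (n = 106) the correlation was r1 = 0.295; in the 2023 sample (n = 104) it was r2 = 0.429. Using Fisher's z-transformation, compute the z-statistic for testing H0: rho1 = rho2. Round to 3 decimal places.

z1 = atanh(0.295) = 0.304034,  z2 = atanh(0.429) = 0.458670
SE = √(1/(n1−3) + 1/(n2−3)) = √(1/103 + 1/101) = √(0.0097087 + 0.0099010) = √0.0196097 = 0.140035
z = (z1 − z2)/SE = (0.304034 − 0.458670) / 0.140035 = -0.154636 / 0.140035 = -1.104

-1.104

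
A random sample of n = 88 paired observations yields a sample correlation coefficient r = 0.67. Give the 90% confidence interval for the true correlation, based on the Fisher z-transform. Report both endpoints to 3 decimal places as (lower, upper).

(0.560, 0.757)

Fisher z: z_r = atanh(r) = ½·ln((1+0.67)/(1−0.67)) = 0.810743
SE(z) = 1/√(n−3) = 1/√85 = 0.108465
90% ⇒ z* = 1.645; margin = 1.645·0.108465 = 0.178425
CI on z-scale: (0.632318, 0.989168)
Back-transform: tanh(0.632318) = 0.559646, tanh(0.989168) = 0.757007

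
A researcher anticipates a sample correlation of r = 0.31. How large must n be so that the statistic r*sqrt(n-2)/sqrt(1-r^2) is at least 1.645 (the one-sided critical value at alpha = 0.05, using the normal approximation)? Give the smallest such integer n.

28

r√(n−2)/√(1−r²) ≥ 1.645  ⇔  n−2 ≥ (1.645)²·(1−r²)/r²
(1−r²)/r² = (1−0.0961)/0.0961 = 9.4058
n ≥ 2 + 2.706025·9.4058 = 2 + 25.4523 = 27.4523
⌈27.4523⌉ = 28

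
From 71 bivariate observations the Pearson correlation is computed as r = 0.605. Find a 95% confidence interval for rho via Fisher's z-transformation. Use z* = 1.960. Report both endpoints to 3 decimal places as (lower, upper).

(0.433, 0.735)

Fisher z: z_r = atanh(r) = ½·ln((1+0.605)/(1−0.605)) = 0.700997
SE(z) = 1/√(n−3) = 1/√68 = 0.121268
95% ⇒ z* = 1.960; margin = 1.960·0.121268 = 0.237685
CI on z-scale: (0.463312, 0.938682)
Back-transform: tanh(0.463312) = 0.432780, tanh(0.938682) = 0.734616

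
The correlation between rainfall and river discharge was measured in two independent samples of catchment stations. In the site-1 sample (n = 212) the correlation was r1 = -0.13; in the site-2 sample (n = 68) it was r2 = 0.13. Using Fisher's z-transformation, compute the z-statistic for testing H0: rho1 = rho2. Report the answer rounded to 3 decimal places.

z1 = atanh(-0.13) = -0.130740,  z2 = atanh(0.13) = 0.130740
SE = √(1/(n1−3) + 1/(n2−3)) = √(1/209 + 1/65) = √(0.0047847 + 0.0153846) = √0.0201693 = 0.142019
z = (z1 − z2)/SE = (-0.130740 − 0.130740) / 0.142019 = -0.261480 / 0.142019 = -1.841

-1.841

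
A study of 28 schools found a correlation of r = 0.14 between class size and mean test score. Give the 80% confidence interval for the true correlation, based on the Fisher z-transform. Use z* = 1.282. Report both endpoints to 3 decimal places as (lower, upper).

Fisher z: z_r = atanh(r) = ½·ln((1+0.14)/(1−0.14)) = 0.140926
SE(z) = 1/√(n−3) = 1/√25 = 0.200000
80% ⇒ z* = 1.282; margin = 1.282·0.200000 = 0.256400
CI on z-scale: (-0.115474, 0.397326)
Back-transform: tanh(-0.115474) = -0.114963, tanh(0.397326) = 0.377659

(-0.115, 0.378)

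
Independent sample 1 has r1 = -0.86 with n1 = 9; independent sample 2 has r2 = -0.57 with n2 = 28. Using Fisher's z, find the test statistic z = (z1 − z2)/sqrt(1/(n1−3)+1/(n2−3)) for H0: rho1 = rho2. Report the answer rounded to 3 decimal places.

z1 = atanh(-0.86) = -1.293345,  z2 = atanh(-0.57) = -0.647523
SE = √(1/(n1−3) + 1/(n2−3)) = √(1/6 + 1/25) = √(0.1666667 + 0.0400000) = √0.2066667 = 0.454606
z = (z1 − z2)/SE = (-1.293345 − (-0.647523)) / 0.454606 = -0.645822 / 0.454606 = -1.421

-1.421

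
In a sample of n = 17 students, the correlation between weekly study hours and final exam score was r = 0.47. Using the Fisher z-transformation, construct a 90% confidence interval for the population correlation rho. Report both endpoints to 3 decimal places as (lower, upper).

(0.070, 0.740)

z_r = atanh(0.47) = 0.510070;  SE = 1/√(n−3) = 1/√14 = 0.267261
z-limits: 0.510070 ± 1.645·0.267261 = 0.510070 ± 0.439644 = [0.070426, 0.949714]
ρ-limits: (tanh 0.070426, tanh 0.949714) = (0.070, 0.740)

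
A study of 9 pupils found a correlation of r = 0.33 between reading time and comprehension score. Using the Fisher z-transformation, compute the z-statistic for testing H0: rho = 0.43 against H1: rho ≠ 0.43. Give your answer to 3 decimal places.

-0.287

Fisher z: atanh(0.33) = 0.342828, atanh(0.43) = 0.459897
z = (z_r − z_0)·√(n−3) = (0.342828 − 0.459897)·√6 = -0.117069 · 2.449490 = -0.287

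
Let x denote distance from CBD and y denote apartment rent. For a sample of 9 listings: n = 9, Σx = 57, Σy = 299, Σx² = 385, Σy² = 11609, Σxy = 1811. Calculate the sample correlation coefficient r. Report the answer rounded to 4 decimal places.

S_xy = nΣxy − ΣxΣy = 9·1811 − 57·299 = 16299 − 17043 = -744
S_xx = nΣx² − (Σx)² = 9·385 − 57² = 3465 − 3249 = 216
S_yy = nΣy² − (Σy)² = 9·11609 − 299² = 104481 − 89401 = 15080
r = S_xy / √(S_xx·S_yy) = -744 / √(216·15080) = -744 / √3257280 = -744 / 1804.7936 = -0.4122

-0.4122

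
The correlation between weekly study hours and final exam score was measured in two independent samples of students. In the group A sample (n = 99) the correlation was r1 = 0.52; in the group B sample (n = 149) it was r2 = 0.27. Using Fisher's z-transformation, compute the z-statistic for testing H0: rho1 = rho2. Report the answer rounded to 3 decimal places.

2.279

Fisher z-transforms: z1 = atanh(0.52) = 0.576340, z2 = atanh(0.27) = 0.276864; difference d = 0.299476
Var(d) = 1/96 + 1/146 = 0.0104167 + 0.0068493 = 0.0172660
z = d/√Var(d) = 0.299476 / √0.0172660 = 0.299476 / 0.131400 = 2.279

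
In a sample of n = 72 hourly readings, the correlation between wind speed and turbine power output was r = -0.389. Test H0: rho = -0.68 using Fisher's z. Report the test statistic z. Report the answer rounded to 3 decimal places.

z_r = atanh(-0.389) = -0.410621,  z_0 = atanh(-0.68) = -0.829114
SE = 1/√(n−3) = 1/√69 = 0.120386
z = (z_r − z_0)/SE = (-0.410621 − (-0.829114)) / 0.120386 = 0.418493 / 0.120386 = 3.476

3.476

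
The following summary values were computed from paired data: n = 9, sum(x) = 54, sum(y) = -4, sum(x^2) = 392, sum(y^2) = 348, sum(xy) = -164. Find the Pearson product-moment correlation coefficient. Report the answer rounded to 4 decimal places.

-0.9124

Numerator: nΣxy − (Σx)(Σy) = 9·(-164) − (54)(-4) = -1260
Denominator: √[(nΣx²−(Σx)²)(nΣy²−(Σy)²)]
  nΣx²−(Σx)² = 9·392 − 2916 = 612;  nΣy²−(Σy)² = 9·348 − 16 = 3116
  √(612·3116) = √1906992 = 1380.9388
r = -1260 / 1380.9388 = -0.9124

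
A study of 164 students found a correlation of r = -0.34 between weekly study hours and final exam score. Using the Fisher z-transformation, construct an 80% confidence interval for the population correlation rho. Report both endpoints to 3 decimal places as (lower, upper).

(-0.426, -0.248)

z_r = atanh(-0.34) = -0.354093;  SE = 1/√(n−3) = 1/√161 = 0.078811
z-limits: -0.354093 ± 1.282·0.078811 = -0.354093 ± 0.101036 = [-0.455129, -0.253057]
ρ-limits: (tanh -0.455129, tanh -0.253057) = (-0.426, -0.248)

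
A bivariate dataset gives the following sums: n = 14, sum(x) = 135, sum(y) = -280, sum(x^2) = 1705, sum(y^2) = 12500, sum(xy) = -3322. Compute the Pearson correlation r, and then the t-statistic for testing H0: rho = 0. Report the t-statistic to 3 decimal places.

-1.392

Numerator: nΣxy − (Σx)(Σy) = 14·(-3322) − (135)(-280) = -8708
Denominator: √[(nΣx²−(Σx)²)(nΣy²−(Σy)²)]
  nΣx²−(Σx)² = 14·1705 − 18225 = 5645;  nΣy²−(Σy)² = 14·12500 − 78400 = 96600
  √(5645·96600) = √545307000 = 23351.8094
r = -8708 / 23351.8094 = -0.3729
t = r·√(n−2)/√(1−r²) = -0.3729·√12 / √(1−0.139054) = -1.291763 / 0.927872 = -1.392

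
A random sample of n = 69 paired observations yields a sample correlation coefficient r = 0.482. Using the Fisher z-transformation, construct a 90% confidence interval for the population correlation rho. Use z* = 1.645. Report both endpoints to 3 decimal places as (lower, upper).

Fisher z: z_r = atanh(r) = ½·ln((1+0.482)/(1−0.482)) = 0.525586
SE(z) = 1/√(n−3) = 1/√66 = 0.123091
90% ⇒ z* = 1.645; margin = 1.645·0.123091 = 0.202485
CI on z-scale: (0.323101, 0.728071)
Back-transform: tanh(0.323101) = 0.312308, tanh(0.728071) = 0.621884

(0.312, 0.622)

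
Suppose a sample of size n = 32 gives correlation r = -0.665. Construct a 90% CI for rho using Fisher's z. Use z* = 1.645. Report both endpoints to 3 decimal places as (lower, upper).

(-0.803, -0.459)

Fisher z: z_r = atanh(r) = ½·ln((1+(-0.665))/(1−(-0.665))) = -0.801725
SE(z) = 1/√(n−3) = 1/√29 = 0.185695
90% ⇒ z* = 1.645; margin = 1.645·0.185695 = 0.305468
CI on z-scale: (-1.107193, -0.496257)
Back-transform: tanh(-1.107193) = -0.803068, tanh(-0.496257) = -0.459168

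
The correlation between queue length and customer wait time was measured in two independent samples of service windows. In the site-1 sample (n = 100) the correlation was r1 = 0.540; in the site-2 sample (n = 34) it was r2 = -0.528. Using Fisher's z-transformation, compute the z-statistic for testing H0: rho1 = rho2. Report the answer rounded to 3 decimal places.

Fisher z-transforms: z1 = atanh(0.540) = 0.604156, z2 = atanh(-0.528) = -0.587368; difference d = 1.191524
Var(d) = 1/97 + 1/31 = 0.0103093 + 0.0322581 = 0.0425674
z = d/√Var(d) = 1.191524 / √0.0425674 = 1.191524 / 0.206319 = 5.775

5.775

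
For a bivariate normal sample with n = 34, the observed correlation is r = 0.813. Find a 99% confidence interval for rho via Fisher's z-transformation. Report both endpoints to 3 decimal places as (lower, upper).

z_r = atanh(0.813) = 1.135815;  SE = 1/√(n−3) = 1/√31 = 0.179605
z-limits: 1.135815 ± 2.576·0.179605 = 1.135815 ± 0.462662 = [0.673153, 1.598477]
ρ-limits: (tanh 0.673153, tanh 1.598477) = (0.587, 0.921)

(0.587, 0.921)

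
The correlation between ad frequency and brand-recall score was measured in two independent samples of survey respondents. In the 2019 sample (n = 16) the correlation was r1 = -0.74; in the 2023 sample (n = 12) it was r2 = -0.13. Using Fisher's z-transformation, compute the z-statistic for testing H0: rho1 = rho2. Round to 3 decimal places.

-1.890

Fisher z-transforms: z1 = atanh(-0.74) = -0.950479, z2 = atanh(-0.13) = -0.130740; difference d = -0.819739
Var(d) = 1/13 + 1/9 = 0.0769231 + 0.1111111 = 0.1880342
z = d/√Var(d) = -0.819739 / √0.1880342 = -0.819739 / 0.433629 = -1.890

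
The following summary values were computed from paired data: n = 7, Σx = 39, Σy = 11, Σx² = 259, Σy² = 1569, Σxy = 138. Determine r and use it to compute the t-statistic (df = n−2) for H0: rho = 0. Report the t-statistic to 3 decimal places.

S_xy = nΣxy − ΣxΣy = 7·138 − 39·11 = 966 − 429 = 537
S_xx = nΣx² − (Σx)² = 7·259 − 39² = 1813 − 1521 = 292
S_yy = nΣy² − (Σy)² = 7·1569 − 11² = 10983 − 121 = 10862
r = S_xy / √(S_xx·S_yy) = 537 / √(292·10862) = 537 / √3171704 = 537 / 1780.9278 = 0.3015
t = r·√(n−2)/√(1−r²) = 0.3015·√5 / √(1−0.090902) = 0.674174 / 0.953466 = 0.707

0.707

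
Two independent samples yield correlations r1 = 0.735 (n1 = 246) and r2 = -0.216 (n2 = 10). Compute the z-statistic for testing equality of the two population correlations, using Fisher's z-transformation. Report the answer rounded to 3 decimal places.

3.023

Fisher z-transforms: z1 = atanh(0.735) = 0.939516, z2 = atanh(-0.216) = -0.219457; difference d = 1.158973
Var(d) = 1/243 + 1/7 = 0.0041152 + 0.1428571 = 0.1469723
z = d/√Var(d) = 1.158973 / √0.1469723 = 1.158973 / 0.383370 = 3.023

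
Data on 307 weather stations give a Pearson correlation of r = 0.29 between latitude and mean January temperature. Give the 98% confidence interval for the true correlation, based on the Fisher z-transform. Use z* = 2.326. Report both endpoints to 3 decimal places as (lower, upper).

z_r = atanh(0.29) = 0.298566;  SE = 1/√(n−3) = 1/√304 = 0.057354
z-limits: 0.298566 ± 2.326·0.057354 = 0.298566 ± 0.133405 = [0.165161, 0.431971]
ρ-limits: (tanh 0.165161, tanh 0.431971) = (0.164, 0.407)

(0.164, 0.407)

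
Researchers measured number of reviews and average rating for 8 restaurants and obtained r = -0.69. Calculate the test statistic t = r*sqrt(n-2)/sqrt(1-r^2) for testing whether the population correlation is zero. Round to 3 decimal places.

-2.335

t = r·√(n−2) / √(1−r²) with r = -0.69, n = 8
  = -0.69·√6 / √(1 − 0.4761)
  = -0.69·2.449490 / 0.723809
  = -1.690148 / 0.723809 = -2.335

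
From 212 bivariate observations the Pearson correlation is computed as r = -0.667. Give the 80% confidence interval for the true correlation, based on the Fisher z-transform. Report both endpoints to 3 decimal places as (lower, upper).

z_r = atanh(-0.667) = -0.805319;  SE = 1/√(n−3) = 1/√209 = 0.069171
z-limits: -0.805319 ± 1.282·0.069171 = -0.805319 ± 0.088677 = [-0.893996, -0.716642]
ρ-limits: (tanh -0.893996, tanh -0.716642) = (-0.713, -0.615)

(-0.713, -0.615)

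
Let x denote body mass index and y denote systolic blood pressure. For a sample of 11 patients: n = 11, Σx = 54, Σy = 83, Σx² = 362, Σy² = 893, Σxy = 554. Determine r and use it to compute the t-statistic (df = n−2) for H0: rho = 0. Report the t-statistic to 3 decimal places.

6.648

S_xy = nΣxy − ΣxΣy = 11·554 − 54·83 = 6094 − 4482 = 1612
S_xx = nΣx² − (Σx)² = 11·362 − 54² = 3982 − 2916 = 1066
S_yy = nΣy² − (Σy)² = 11·893 − 83² = 9823 − 6889 = 2934
r = S_xy / √(S_xx·S_yy) = 1612 / √(1066·2934) = 1612 / √3127644 = 1612 / 1768.5146 = 0.9115
t = r·√(n−2)/√(1−r²) = 0.9115·√9 / √(1−0.830832) = 2.734500 / 0.411300 = 6.648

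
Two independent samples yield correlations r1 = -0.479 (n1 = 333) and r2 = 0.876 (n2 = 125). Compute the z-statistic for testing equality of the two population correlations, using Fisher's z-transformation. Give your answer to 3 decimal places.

Fisher z-transforms: z1 = atanh(-0.479) = -0.521686, z2 = atanh(0.876) = 1.358308; difference d = -1.879994
Var(d) = 1/330 + 1/122 = 0.0030303 + 0.0081967 = 0.0112270
z = d/√Var(d) = -1.879994 / √0.0112270 = -1.879994 / 0.105958 = -17.743

-17.743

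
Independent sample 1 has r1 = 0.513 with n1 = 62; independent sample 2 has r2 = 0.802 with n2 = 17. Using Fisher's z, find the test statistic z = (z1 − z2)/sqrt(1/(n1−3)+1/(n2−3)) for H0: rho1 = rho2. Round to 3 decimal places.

z1 = atanh(0.513) = 0.566793,  z2 = atanh(0.802) = 1.104193
SE = √(1/(n1−3) + 1/(n2−3)) = √(1/59 + 1/14) = √(0.0169492 + 0.0714286) = √0.0883778 = 0.297284
z = (z1 − z2)/SE = (0.566793 − 1.104193) / 0.297284 = -0.537400 / 0.297284 = -1.808

-1.808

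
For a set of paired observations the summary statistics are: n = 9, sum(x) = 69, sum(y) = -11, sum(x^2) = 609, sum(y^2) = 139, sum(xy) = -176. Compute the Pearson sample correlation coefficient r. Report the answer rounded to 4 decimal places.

-0.9146

Numerator: nΣxy − (Σx)(Σy) = 9·(-176) − (69)(-11) = -825
Denominator: √[(nΣx²−(Σx)²)(nΣy²−(Σy)²)]
  nΣx²−(Σx)² = 9·609 − 4761 = 720;  nΣy²−(Σy)² = 9·139 − 121 = 1130
  √(720·1130) = √813600 = 901.9978
r = -825 / 901.9978 = -0.9146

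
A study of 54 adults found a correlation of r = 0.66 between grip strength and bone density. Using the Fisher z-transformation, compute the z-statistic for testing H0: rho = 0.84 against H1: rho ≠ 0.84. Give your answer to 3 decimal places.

z_r = atanh(0.66) = 0.792814,  z_0 = atanh(0.84) = 1.221174
SE = 1/√(n−3) = 1/√51 = 0.140028
z = (z_r − z_0)/SE = (0.792814 − 1.221174) / 0.140028 = -0.428360 / 0.140028 = -3.059

-3.059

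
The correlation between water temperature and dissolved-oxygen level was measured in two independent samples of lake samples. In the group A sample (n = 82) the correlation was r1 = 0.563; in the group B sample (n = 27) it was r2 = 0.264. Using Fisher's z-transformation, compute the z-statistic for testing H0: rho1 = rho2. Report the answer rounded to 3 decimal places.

z1 = atanh(0.563) = 0.637215,  z2 = atanh(0.264) = 0.270403
SE = √(1/(n1−3) + 1/(n2−3)) = √(1/79 + 1/24) = √(0.0126582 + 0.0416667) = √0.0543249 = 0.233077
z = (z1 − z2)/SE = (0.637215 − 0.270403) / 0.233077 = 0.366812 / 0.233077 = 1.574

1.574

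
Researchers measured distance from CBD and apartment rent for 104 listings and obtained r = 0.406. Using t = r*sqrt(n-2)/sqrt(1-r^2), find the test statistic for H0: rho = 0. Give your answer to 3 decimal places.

4.487

1 − r² = 1 − 0.164836 = 0.835164;  √(1−r²) = 0.913873
√(n−2) = √102 = 10.099505
t = r·√(n−2)/√(1−r²) = 0.406 · 10.099505 / 0.913873 = 4.487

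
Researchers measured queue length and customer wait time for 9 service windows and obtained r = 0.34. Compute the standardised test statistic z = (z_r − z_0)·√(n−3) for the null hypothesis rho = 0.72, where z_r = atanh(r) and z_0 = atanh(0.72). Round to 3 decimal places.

Fisher z: atanh(0.34) = 0.354093, atanh(0.72) = 0.907645
z = (z_r − z_0)·√(n−3) = (0.354093 − 0.907645)·√6 = -0.553552 · 2.449490 = -1.356

-1.356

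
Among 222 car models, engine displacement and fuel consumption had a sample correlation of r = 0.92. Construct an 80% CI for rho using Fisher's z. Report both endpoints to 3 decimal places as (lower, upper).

(0.906, 0.932)

z_r = atanh(0.92) = 1.589027;  SE = 1/√(n−3) = 1/√219 = 0.067574
z-limits: 1.589027 ± 1.282·0.067574 = 1.589027 ± 0.086630 = [1.502397, 1.675657]
ρ-limits: (tanh 1.502397, tanh 1.675657) = (0.906, 0.932)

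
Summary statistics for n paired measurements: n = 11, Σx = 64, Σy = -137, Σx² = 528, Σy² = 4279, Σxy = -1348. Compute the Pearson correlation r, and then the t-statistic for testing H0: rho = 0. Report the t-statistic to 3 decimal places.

-5.309

S_xy = nΣxy − ΣxΣy = 11·(-1348) − 64·(-137) = -14828 − (-8768) = -6060
S_xx = nΣx² − (Σx)² = 11·528 − 64² = 5808 − 4096 = 1712
S_yy = nΣy² − (Σy)² = 11·4279 − (-137)² = 47069 − 18769 = 28300
r = S_xy / √(S_xx·S_yy) = -6060 / √(1712·28300) = -6060 / √48449600 = -6060 / 6960.5747 = -0.8706
t = r·√(n−2)/√(1−r²) = -0.8706·√9 / √(1−0.757944) = -2.611800 / 0.491992 = -5.309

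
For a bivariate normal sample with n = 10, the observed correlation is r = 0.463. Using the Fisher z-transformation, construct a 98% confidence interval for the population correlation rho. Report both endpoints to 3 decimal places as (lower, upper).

(-0.361, 0.881)

z_r = atanh(0.463) = 0.501123;  SE = 1/√(n−3) = 1/√7 = 0.377964
z-limits: 0.501123 ± 2.326·0.377964 = 0.501123 ± 0.879144 = [-0.378021, 1.380267]
ρ-limits: (tanh -0.378021, tanh 1.380267) = (-0.361, 0.881)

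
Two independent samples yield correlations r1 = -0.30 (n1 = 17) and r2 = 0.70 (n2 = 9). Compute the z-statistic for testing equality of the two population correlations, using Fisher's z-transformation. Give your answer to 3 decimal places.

Fisher z-transforms: z1 = atanh(-0.30) = -0.309520, z2 = atanh(0.70) = 0.867301; difference d = -1.176821
Var(d) = 1/14 + 1/6 = 0.0714286 + 0.1666667 = 0.2380953
z = d/√Var(d) = -1.176821 / √0.2380953 = -1.176821 / 0.487950 = -2.412

-2.412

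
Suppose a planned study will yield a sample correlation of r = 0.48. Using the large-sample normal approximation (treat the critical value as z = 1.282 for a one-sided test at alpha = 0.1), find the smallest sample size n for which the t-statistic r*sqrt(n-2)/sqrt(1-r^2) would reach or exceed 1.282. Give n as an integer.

Need r·√(n−2)/√(1−r²) ≥ 1.282
√(n−2) ≥ 1.282·√(1−0.2304) / 0.48 = 1.282·0.877268 / 0.48 = 2.3430
n−2 ≥ 5.4896  ⇒  n ≥ 7.4896
Smallest integer n = 8

8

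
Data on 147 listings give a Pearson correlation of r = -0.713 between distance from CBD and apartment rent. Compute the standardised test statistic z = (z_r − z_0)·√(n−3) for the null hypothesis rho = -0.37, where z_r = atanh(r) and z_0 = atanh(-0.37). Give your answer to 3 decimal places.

-6.058

Fisher z: atanh(-0.713) = -0.893260, atanh(-0.37) = -0.388423
z = (z_r − z_0)·√(n−3) = (-0.893260 − (-0.388423))·√144 = -0.504837 · 12.000000 = -6.058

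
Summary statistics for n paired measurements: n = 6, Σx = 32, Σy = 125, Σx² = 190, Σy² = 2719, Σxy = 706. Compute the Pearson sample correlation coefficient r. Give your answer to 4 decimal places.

S_xy = nΣxy − ΣxΣy = 6·706 − 32·125 = 4236 − 4000 = 236
S_xx = nΣx² − (Σx)² = 6·190 − 32² = 1140 − 1024 = 116
S_yy = nΣy² − (Σy)² = 6·2719 − 125² = 16314 − 15625 = 689
r = S_xy / √(S_xx·S_yy) = 236 / √(116·689) = 236 / √79924 = 236 / 282.7083 = 0.8348

0.8348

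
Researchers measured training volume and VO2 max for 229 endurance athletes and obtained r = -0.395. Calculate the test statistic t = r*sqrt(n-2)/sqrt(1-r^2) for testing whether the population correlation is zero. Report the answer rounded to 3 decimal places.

t = r·√(n−2) / √(1−r²) with r = -0.395, n = 229
  = -0.395·√227 / √(1 − 0.156025)
  = -0.395·15.066519 / 0.918681
  = -5.951275 / 0.918681 = -6.478

-6.478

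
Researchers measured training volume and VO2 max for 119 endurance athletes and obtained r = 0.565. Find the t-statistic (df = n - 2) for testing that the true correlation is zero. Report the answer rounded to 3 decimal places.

7.407

t = r·√(n−2) / √(1−r²) with r = 0.565, n = 119
  = 0.565·√117 / √(1 − 0.319225)
  = 0.565·10.816654 / 0.825091
  = 6.111410 / 0.825091 = 7.407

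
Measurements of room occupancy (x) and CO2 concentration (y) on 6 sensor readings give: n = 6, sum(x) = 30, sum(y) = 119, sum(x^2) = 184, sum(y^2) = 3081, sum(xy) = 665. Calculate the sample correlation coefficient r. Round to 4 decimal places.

S_xy = nΣxy − ΣxΣy = 6·665 − 30·119 = 3990 − 3570 = 420
S_xx = nΣx² − (Σx)² = 6·184 − 30² = 1104 − 900 = 204
S_yy = nΣy² − (Σy)² = 6·3081 − 119² = 18486 − 14161 = 4325
r = S_xy / √(S_xx·S_yy) = 420 / √(204·4325) = 420 / √882300 = 420 / 939.3083 = 0.4471

0.4471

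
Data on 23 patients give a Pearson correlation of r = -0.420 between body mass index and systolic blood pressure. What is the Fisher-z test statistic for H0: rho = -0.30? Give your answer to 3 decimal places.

Fisher z: atanh(-0.420) = -0.447692, atanh(-0.30) = -0.309520
z = (z_r − z_0)·√(n−3) = (-0.447692 − (-0.309520))·√20 = -0.138172 · 4.472136 = -0.618

-0.618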